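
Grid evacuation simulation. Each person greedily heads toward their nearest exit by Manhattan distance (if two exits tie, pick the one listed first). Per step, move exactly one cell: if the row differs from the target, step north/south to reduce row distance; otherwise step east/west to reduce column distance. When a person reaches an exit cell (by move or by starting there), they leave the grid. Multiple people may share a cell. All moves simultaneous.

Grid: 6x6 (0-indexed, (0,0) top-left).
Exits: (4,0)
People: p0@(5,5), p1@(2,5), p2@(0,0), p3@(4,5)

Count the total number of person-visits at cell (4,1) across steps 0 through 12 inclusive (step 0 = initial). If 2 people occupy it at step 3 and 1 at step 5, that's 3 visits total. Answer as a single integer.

Answer: 3

Derivation:
Step 0: p0@(5,5) p1@(2,5) p2@(0,0) p3@(4,5) -> at (4,1): 0 [-], cum=0
Step 1: p0@(4,5) p1@(3,5) p2@(1,0) p3@(4,4) -> at (4,1): 0 [-], cum=0
Step 2: p0@(4,4) p1@(4,5) p2@(2,0) p3@(4,3) -> at (4,1): 0 [-], cum=0
Step 3: p0@(4,3) p1@(4,4) p2@(3,0) p3@(4,2) -> at (4,1): 0 [-], cum=0
Step 4: p0@(4,2) p1@(4,3) p2@ESC p3@(4,1) -> at (4,1): 1 [p3], cum=1
Step 5: p0@(4,1) p1@(4,2) p2@ESC p3@ESC -> at (4,1): 1 [p0], cum=2
Step 6: p0@ESC p1@(4,1) p2@ESC p3@ESC -> at (4,1): 1 [p1], cum=3
Step 7: p0@ESC p1@ESC p2@ESC p3@ESC -> at (4,1): 0 [-], cum=3
Total visits = 3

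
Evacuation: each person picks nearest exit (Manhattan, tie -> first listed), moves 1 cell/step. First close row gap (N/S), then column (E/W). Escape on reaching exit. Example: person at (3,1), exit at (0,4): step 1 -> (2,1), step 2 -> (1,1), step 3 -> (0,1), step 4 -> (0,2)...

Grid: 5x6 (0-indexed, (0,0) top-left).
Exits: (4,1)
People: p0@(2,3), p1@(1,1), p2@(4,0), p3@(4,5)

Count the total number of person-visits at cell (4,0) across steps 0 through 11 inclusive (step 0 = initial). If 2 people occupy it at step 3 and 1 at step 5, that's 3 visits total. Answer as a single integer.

Step 0: p0@(2,3) p1@(1,1) p2@(4,0) p3@(4,5) -> at (4,0): 1 [p2], cum=1
Step 1: p0@(3,3) p1@(2,1) p2@ESC p3@(4,4) -> at (4,0): 0 [-], cum=1
Step 2: p0@(4,3) p1@(3,1) p2@ESC p3@(4,3) -> at (4,0): 0 [-], cum=1
Step 3: p0@(4,2) p1@ESC p2@ESC p3@(4,2) -> at (4,0): 0 [-], cum=1
Step 4: p0@ESC p1@ESC p2@ESC p3@ESC -> at (4,0): 0 [-], cum=1
Total visits = 1

Answer: 1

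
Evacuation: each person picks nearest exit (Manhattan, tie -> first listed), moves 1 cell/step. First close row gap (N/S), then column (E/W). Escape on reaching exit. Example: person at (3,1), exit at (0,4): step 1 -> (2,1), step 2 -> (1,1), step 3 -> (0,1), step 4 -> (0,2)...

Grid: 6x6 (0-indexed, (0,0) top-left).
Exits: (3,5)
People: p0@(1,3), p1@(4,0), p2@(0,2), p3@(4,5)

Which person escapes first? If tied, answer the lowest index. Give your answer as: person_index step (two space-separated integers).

Answer: 3 1

Derivation:
Step 1: p0:(1,3)->(2,3) | p1:(4,0)->(3,0) | p2:(0,2)->(1,2) | p3:(4,5)->(3,5)->EXIT
Step 2: p0:(2,3)->(3,3) | p1:(3,0)->(3,1) | p2:(1,2)->(2,2) | p3:escaped
Step 3: p0:(3,3)->(3,4) | p1:(3,1)->(3,2) | p2:(2,2)->(3,2) | p3:escaped
Step 4: p0:(3,4)->(3,5)->EXIT | p1:(3,2)->(3,3) | p2:(3,2)->(3,3) | p3:escaped
Step 5: p0:escaped | p1:(3,3)->(3,4) | p2:(3,3)->(3,4) | p3:escaped
Step 6: p0:escaped | p1:(3,4)->(3,5)->EXIT | p2:(3,4)->(3,5)->EXIT | p3:escaped
Exit steps: [4, 6, 6, 1]
First to escape: p3 at step 1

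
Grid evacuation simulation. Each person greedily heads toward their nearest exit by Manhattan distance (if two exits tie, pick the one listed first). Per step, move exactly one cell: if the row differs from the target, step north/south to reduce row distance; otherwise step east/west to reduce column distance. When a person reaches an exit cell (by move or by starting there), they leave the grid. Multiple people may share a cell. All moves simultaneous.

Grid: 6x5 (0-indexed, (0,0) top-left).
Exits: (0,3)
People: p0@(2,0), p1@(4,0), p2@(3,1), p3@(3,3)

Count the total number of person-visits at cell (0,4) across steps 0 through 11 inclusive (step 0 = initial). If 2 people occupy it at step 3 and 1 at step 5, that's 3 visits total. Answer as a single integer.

Step 0: p0@(2,0) p1@(4,0) p2@(3,1) p3@(3,3) -> at (0,4): 0 [-], cum=0
Step 1: p0@(1,0) p1@(3,0) p2@(2,1) p3@(2,3) -> at (0,4): 0 [-], cum=0
Step 2: p0@(0,0) p1@(2,0) p2@(1,1) p3@(1,3) -> at (0,4): 0 [-], cum=0
Step 3: p0@(0,1) p1@(1,0) p2@(0,1) p3@ESC -> at (0,4): 0 [-], cum=0
Step 4: p0@(0,2) p1@(0,0) p2@(0,2) p3@ESC -> at (0,4): 0 [-], cum=0
Step 5: p0@ESC p1@(0,1) p2@ESC p3@ESC -> at (0,4): 0 [-], cum=0
Step 6: p0@ESC p1@(0,2) p2@ESC p3@ESC -> at (0,4): 0 [-], cum=0
Step 7: p0@ESC p1@ESC p2@ESC p3@ESC -> at (0,4): 0 [-], cum=0
Total visits = 0

Answer: 0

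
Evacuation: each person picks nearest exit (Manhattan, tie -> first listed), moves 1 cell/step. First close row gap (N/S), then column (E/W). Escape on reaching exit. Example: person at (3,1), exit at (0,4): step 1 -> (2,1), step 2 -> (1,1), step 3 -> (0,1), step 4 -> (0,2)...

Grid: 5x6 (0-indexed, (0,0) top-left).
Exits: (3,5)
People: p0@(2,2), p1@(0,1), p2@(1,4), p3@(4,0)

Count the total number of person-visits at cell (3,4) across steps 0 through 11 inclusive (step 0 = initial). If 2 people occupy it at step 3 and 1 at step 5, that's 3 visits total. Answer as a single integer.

Answer: 4

Derivation:
Step 0: p0@(2,2) p1@(0,1) p2@(1,4) p3@(4,0) -> at (3,4): 0 [-], cum=0
Step 1: p0@(3,2) p1@(1,1) p2@(2,4) p3@(3,0) -> at (3,4): 0 [-], cum=0
Step 2: p0@(3,3) p1@(2,1) p2@(3,4) p3@(3,1) -> at (3,4): 1 [p2], cum=1
Step 3: p0@(3,4) p1@(3,1) p2@ESC p3@(3,2) -> at (3,4): 1 [p0], cum=2
Step 4: p0@ESC p1@(3,2) p2@ESC p3@(3,3) -> at (3,4): 0 [-], cum=2
Step 5: p0@ESC p1@(3,3) p2@ESC p3@(3,4) -> at (3,4): 1 [p3], cum=3
Step 6: p0@ESC p1@(3,4) p2@ESC p3@ESC -> at (3,4): 1 [p1], cum=4
Step 7: p0@ESC p1@ESC p2@ESC p3@ESC -> at (3,4): 0 [-], cum=4
Total visits = 4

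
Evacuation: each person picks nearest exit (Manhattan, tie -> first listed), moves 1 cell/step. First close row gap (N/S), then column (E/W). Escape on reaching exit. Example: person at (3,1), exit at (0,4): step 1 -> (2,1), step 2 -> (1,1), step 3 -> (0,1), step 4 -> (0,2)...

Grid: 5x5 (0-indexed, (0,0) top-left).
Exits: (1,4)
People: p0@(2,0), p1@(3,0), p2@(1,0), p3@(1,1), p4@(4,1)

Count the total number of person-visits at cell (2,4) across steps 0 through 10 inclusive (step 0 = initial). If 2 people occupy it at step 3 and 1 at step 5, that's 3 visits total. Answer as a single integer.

Step 0: p0@(2,0) p1@(3,0) p2@(1,0) p3@(1,1) p4@(4,1) -> at (2,4): 0 [-], cum=0
Step 1: p0@(1,0) p1@(2,0) p2@(1,1) p3@(1,2) p4@(3,1) -> at (2,4): 0 [-], cum=0
Step 2: p0@(1,1) p1@(1,0) p2@(1,2) p3@(1,3) p4@(2,1) -> at (2,4): 0 [-], cum=0
Step 3: p0@(1,2) p1@(1,1) p2@(1,3) p3@ESC p4@(1,1) -> at (2,4): 0 [-], cum=0
Step 4: p0@(1,3) p1@(1,2) p2@ESC p3@ESC p4@(1,2) -> at (2,4): 0 [-], cum=0
Step 5: p0@ESC p1@(1,3) p2@ESC p3@ESC p4@(1,3) -> at (2,4): 0 [-], cum=0
Step 6: p0@ESC p1@ESC p2@ESC p3@ESC p4@ESC -> at (2,4): 0 [-], cum=0
Total visits = 0

Answer: 0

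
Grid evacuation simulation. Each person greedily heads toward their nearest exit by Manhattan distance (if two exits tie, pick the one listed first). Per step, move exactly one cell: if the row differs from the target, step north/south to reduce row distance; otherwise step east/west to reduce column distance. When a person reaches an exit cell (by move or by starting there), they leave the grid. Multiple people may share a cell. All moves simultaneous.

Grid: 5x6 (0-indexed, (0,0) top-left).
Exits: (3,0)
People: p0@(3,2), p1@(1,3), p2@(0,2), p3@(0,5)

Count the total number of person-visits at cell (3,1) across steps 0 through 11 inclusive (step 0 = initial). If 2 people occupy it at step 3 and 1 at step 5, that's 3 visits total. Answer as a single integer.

Step 0: p0@(3,2) p1@(1,3) p2@(0,2) p3@(0,5) -> at (3,1): 0 [-], cum=0
Step 1: p0@(3,1) p1@(2,3) p2@(1,2) p3@(1,5) -> at (3,1): 1 [p0], cum=1
Step 2: p0@ESC p1@(3,3) p2@(2,2) p3@(2,5) -> at (3,1): 0 [-], cum=1
Step 3: p0@ESC p1@(3,2) p2@(3,2) p3@(3,5) -> at (3,1): 0 [-], cum=1
Step 4: p0@ESC p1@(3,1) p2@(3,1) p3@(3,4) -> at (3,1): 2 [p1,p2], cum=3
Step 5: p0@ESC p1@ESC p2@ESC p3@(3,3) -> at (3,1): 0 [-], cum=3
Step 6: p0@ESC p1@ESC p2@ESC p3@(3,2) -> at (3,1): 0 [-], cum=3
Step 7: p0@ESC p1@ESC p2@ESC p3@(3,1) -> at (3,1): 1 [p3], cum=4
Step 8: p0@ESC p1@ESC p2@ESC p3@ESC -> at (3,1): 0 [-], cum=4
Total visits = 4

Answer: 4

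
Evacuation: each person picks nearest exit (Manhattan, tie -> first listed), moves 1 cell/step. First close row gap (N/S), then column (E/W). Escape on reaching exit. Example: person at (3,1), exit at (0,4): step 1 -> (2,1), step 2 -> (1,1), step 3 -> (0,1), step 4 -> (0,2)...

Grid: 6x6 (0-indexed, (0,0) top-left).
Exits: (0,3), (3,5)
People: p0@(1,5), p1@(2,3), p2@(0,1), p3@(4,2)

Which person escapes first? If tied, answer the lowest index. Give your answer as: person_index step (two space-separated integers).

Answer: 0 2

Derivation:
Step 1: p0:(1,5)->(2,5) | p1:(2,3)->(1,3) | p2:(0,1)->(0,2) | p3:(4,2)->(3,2)
Step 2: p0:(2,5)->(3,5)->EXIT | p1:(1,3)->(0,3)->EXIT | p2:(0,2)->(0,3)->EXIT | p3:(3,2)->(3,3)
Step 3: p0:escaped | p1:escaped | p2:escaped | p3:(3,3)->(3,4)
Step 4: p0:escaped | p1:escaped | p2:escaped | p3:(3,4)->(3,5)->EXIT
Exit steps: [2, 2, 2, 4]
First to escape: p0 at step 2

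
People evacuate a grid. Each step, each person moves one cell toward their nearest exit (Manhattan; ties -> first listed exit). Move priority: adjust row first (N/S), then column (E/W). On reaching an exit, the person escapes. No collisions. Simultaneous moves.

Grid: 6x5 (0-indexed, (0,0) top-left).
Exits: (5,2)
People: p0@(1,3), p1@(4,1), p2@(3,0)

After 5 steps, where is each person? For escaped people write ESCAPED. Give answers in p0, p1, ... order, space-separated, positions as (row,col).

Step 1: p0:(1,3)->(2,3) | p1:(4,1)->(5,1) | p2:(3,0)->(4,0)
Step 2: p0:(2,3)->(3,3) | p1:(5,1)->(5,2)->EXIT | p2:(4,0)->(5,0)
Step 3: p0:(3,3)->(4,3) | p1:escaped | p2:(5,0)->(5,1)
Step 4: p0:(4,3)->(5,3) | p1:escaped | p2:(5,1)->(5,2)->EXIT
Step 5: p0:(5,3)->(5,2)->EXIT | p1:escaped | p2:escaped

ESCAPED ESCAPED ESCAPED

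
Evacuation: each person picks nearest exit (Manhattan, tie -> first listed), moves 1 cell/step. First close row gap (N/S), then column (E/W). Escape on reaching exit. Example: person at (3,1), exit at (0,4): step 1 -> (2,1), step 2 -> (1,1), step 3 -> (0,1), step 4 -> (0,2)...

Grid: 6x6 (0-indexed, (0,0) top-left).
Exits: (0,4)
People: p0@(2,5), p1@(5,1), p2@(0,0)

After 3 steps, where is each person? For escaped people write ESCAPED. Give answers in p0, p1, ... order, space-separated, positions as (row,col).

Step 1: p0:(2,5)->(1,5) | p1:(5,1)->(4,1) | p2:(0,0)->(0,1)
Step 2: p0:(1,5)->(0,5) | p1:(4,1)->(3,1) | p2:(0,1)->(0,2)
Step 3: p0:(0,5)->(0,4)->EXIT | p1:(3,1)->(2,1) | p2:(0,2)->(0,3)

ESCAPED (2,1) (0,3)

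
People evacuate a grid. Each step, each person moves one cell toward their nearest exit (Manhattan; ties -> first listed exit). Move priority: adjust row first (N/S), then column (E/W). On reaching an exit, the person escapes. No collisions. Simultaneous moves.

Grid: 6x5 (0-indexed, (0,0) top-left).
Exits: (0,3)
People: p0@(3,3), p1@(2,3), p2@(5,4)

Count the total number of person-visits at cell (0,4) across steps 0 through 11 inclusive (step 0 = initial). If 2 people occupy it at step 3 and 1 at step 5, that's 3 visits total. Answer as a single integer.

Answer: 1

Derivation:
Step 0: p0@(3,3) p1@(2,3) p2@(5,4) -> at (0,4): 0 [-], cum=0
Step 1: p0@(2,3) p1@(1,3) p2@(4,4) -> at (0,4): 0 [-], cum=0
Step 2: p0@(1,3) p1@ESC p2@(3,4) -> at (0,4): 0 [-], cum=0
Step 3: p0@ESC p1@ESC p2@(2,4) -> at (0,4): 0 [-], cum=0
Step 4: p0@ESC p1@ESC p2@(1,4) -> at (0,4): 0 [-], cum=0
Step 5: p0@ESC p1@ESC p2@(0,4) -> at (0,4): 1 [p2], cum=1
Step 6: p0@ESC p1@ESC p2@ESC -> at (0,4): 0 [-], cum=1
Total visits = 1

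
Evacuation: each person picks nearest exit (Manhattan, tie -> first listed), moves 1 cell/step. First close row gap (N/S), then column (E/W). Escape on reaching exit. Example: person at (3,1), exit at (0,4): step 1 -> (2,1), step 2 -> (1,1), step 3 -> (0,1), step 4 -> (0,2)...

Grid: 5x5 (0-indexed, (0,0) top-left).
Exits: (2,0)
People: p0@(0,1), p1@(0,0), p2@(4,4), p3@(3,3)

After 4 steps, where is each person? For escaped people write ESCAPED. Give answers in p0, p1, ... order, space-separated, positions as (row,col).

Step 1: p0:(0,1)->(1,1) | p1:(0,0)->(1,0) | p2:(4,4)->(3,4) | p3:(3,3)->(2,3)
Step 2: p0:(1,1)->(2,1) | p1:(1,0)->(2,0)->EXIT | p2:(3,4)->(2,4) | p3:(2,3)->(2,2)
Step 3: p0:(2,1)->(2,0)->EXIT | p1:escaped | p2:(2,4)->(2,3) | p3:(2,2)->(2,1)
Step 4: p0:escaped | p1:escaped | p2:(2,3)->(2,2) | p3:(2,1)->(2,0)->EXIT

ESCAPED ESCAPED (2,2) ESCAPED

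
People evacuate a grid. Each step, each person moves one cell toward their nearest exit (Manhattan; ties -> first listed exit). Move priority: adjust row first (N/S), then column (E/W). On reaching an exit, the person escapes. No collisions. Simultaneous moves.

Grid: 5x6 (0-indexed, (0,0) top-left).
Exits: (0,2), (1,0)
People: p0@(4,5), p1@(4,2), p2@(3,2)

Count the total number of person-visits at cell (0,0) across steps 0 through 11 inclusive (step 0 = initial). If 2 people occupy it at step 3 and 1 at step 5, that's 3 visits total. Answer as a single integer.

Answer: 0

Derivation:
Step 0: p0@(4,5) p1@(4,2) p2@(3,2) -> at (0,0): 0 [-], cum=0
Step 1: p0@(3,5) p1@(3,2) p2@(2,2) -> at (0,0): 0 [-], cum=0
Step 2: p0@(2,5) p1@(2,2) p2@(1,2) -> at (0,0): 0 [-], cum=0
Step 3: p0@(1,5) p1@(1,2) p2@ESC -> at (0,0): 0 [-], cum=0
Step 4: p0@(0,5) p1@ESC p2@ESC -> at (0,0): 0 [-], cum=0
Step 5: p0@(0,4) p1@ESC p2@ESC -> at (0,0): 0 [-], cum=0
Step 6: p0@(0,3) p1@ESC p2@ESC -> at (0,0): 0 [-], cum=0
Step 7: p0@ESC p1@ESC p2@ESC -> at (0,0): 0 [-], cum=0
Total visits = 0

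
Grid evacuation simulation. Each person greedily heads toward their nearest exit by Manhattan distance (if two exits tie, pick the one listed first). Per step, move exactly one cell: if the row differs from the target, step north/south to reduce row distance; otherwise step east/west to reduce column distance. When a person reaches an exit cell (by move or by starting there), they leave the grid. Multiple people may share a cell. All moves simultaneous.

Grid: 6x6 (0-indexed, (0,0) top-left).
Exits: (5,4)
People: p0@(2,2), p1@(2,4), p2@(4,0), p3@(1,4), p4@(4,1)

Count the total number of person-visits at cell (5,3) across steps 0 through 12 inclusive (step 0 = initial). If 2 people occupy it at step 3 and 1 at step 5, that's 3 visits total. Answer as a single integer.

Step 0: p0@(2,2) p1@(2,4) p2@(4,0) p3@(1,4) p4@(4,1) -> at (5,3): 0 [-], cum=0
Step 1: p0@(3,2) p1@(3,4) p2@(5,0) p3@(2,4) p4@(5,1) -> at (5,3): 0 [-], cum=0
Step 2: p0@(4,2) p1@(4,4) p2@(5,1) p3@(3,4) p4@(5,2) -> at (5,3): 0 [-], cum=0
Step 3: p0@(5,2) p1@ESC p2@(5,2) p3@(4,4) p4@(5,3) -> at (5,3): 1 [p4], cum=1
Step 4: p0@(5,3) p1@ESC p2@(5,3) p3@ESC p4@ESC -> at (5,3): 2 [p0,p2], cum=3
Step 5: p0@ESC p1@ESC p2@ESC p3@ESC p4@ESC -> at (5,3): 0 [-], cum=3
Total visits = 3

Answer: 3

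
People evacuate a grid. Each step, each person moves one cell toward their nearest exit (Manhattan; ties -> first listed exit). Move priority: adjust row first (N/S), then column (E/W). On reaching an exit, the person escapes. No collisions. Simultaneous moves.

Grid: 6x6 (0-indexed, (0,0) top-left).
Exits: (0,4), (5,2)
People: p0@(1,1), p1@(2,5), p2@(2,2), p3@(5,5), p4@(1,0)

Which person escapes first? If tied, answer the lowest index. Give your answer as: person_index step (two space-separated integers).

Answer: 1 3

Derivation:
Step 1: p0:(1,1)->(0,1) | p1:(2,5)->(1,5) | p2:(2,2)->(3,2) | p3:(5,5)->(5,4) | p4:(1,0)->(0,0)
Step 2: p0:(0,1)->(0,2) | p1:(1,5)->(0,5) | p2:(3,2)->(4,2) | p3:(5,4)->(5,3) | p4:(0,0)->(0,1)
Step 3: p0:(0,2)->(0,3) | p1:(0,5)->(0,4)->EXIT | p2:(4,2)->(5,2)->EXIT | p3:(5,3)->(5,2)->EXIT | p4:(0,1)->(0,2)
Step 4: p0:(0,3)->(0,4)->EXIT | p1:escaped | p2:escaped | p3:escaped | p4:(0,2)->(0,3)
Step 5: p0:escaped | p1:escaped | p2:escaped | p3:escaped | p4:(0,3)->(0,4)->EXIT
Exit steps: [4, 3, 3, 3, 5]
First to escape: p1 at step 3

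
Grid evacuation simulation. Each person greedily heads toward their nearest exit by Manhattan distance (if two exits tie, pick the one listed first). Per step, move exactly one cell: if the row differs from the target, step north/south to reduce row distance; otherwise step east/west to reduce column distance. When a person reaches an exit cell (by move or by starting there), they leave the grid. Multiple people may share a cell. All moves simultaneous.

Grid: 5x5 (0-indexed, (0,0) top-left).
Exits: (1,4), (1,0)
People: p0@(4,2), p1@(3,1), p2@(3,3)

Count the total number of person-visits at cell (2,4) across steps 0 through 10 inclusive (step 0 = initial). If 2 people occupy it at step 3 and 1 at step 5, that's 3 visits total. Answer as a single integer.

Answer: 0

Derivation:
Step 0: p0@(4,2) p1@(3,1) p2@(3,3) -> at (2,4): 0 [-], cum=0
Step 1: p0@(3,2) p1@(2,1) p2@(2,3) -> at (2,4): 0 [-], cum=0
Step 2: p0@(2,2) p1@(1,1) p2@(1,3) -> at (2,4): 0 [-], cum=0
Step 3: p0@(1,2) p1@ESC p2@ESC -> at (2,4): 0 [-], cum=0
Step 4: p0@(1,3) p1@ESC p2@ESC -> at (2,4): 0 [-], cum=0
Step 5: p0@ESC p1@ESC p2@ESC -> at (2,4): 0 [-], cum=0
Total visits = 0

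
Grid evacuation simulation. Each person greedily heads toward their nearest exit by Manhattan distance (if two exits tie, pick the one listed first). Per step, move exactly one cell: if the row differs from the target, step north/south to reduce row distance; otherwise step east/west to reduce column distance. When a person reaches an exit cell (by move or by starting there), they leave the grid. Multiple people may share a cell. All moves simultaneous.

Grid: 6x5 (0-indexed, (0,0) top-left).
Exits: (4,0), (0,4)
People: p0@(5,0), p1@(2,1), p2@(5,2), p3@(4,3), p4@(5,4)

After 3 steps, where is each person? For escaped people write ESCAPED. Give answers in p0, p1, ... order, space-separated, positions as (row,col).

Step 1: p0:(5,0)->(4,0)->EXIT | p1:(2,1)->(3,1) | p2:(5,2)->(4,2) | p3:(4,3)->(4,2) | p4:(5,4)->(4,4)
Step 2: p0:escaped | p1:(3,1)->(4,1) | p2:(4,2)->(4,1) | p3:(4,2)->(4,1) | p4:(4,4)->(4,3)
Step 3: p0:escaped | p1:(4,1)->(4,0)->EXIT | p2:(4,1)->(4,0)->EXIT | p3:(4,1)->(4,0)->EXIT | p4:(4,3)->(4,2)

ESCAPED ESCAPED ESCAPED ESCAPED (4,2)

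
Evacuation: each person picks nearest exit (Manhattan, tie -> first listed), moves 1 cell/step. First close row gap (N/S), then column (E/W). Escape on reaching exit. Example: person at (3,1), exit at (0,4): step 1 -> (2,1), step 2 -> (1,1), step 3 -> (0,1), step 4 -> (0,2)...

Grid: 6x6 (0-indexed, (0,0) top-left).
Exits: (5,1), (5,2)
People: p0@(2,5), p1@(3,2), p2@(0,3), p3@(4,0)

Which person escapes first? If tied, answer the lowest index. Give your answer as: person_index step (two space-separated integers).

Step 1: p0:(2,5)->(3,5) | p1:(3,2)->(4,2) | p2:(0,3)->(1,3) | p3:(4,0)->(5,0)
Step 2: p0:(3,5)->(4,5) | p1:(4,2)->(5,2)->EXIT | p2:(1,3)->(2,3) | p3:(5,0)->(5,1)->EXIT
Step 3: p0:(4,5)->(5,5) | p1:escaped | p2:(2,3)->(3,3) | p3:escaped
Step 4: p0:(5,5)->(5,4) | p1:escaped | p2:(3,3)->(4,3) | p3:escaped
Step 5: p0:(5,4)->(5,3) | p1:escaped | p2:(4,3)->(5,3) | p3:escaped
Step 6: p0:(5,3)->(5,2)->EXIT | p1:escaped | p2:(5,3)->(5,2)->EXIT | p3:escaped
Exit steps: [6, 2, 6, 2]
First to escape: p1 at step 2

Answer: 1 2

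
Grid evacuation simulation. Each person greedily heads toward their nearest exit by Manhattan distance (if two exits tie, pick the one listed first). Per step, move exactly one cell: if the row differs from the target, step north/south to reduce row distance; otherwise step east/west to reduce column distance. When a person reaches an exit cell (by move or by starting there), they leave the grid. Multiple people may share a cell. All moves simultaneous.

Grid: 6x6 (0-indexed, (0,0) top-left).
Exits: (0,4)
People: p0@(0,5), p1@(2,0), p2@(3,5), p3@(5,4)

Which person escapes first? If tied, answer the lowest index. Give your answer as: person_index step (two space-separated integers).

Step 1: p0:(0,5)->(0,4)->EXIT | p1:(2,0)->(1,0) | p2:(3,5)->(2,5) | p3:(5,4)->(4,4)
Step 2: p0:escaped | p1:(1,0)->(0,0) | p2:(2,5)->(1,5) | p3:(4,4)->(3,4)
Step 3: p0:escaped | p1:(0,0)->(0,1) | p2:(1,5)->(0,5) | p3:(3,4)->(2,4)
Step 4: p0:escaped | p1:(0,1)->(0,2) | p2:(0,5)->(0,4)->EXIT | p3:(2,4)->(1,4)
Step 5: p0:escaped | p1:(0,2)->(0,3) | p2:escaped | p3:(1,4)->(0,4)->EXIT
Step 6: p0:escaped | p1:(0,3)->(0,4)->EXIT | p2:escaped | p3:escaped
Exit steps: [1, 6, 4, 5]
First to escape: p0 at step 1

Answer: 0 1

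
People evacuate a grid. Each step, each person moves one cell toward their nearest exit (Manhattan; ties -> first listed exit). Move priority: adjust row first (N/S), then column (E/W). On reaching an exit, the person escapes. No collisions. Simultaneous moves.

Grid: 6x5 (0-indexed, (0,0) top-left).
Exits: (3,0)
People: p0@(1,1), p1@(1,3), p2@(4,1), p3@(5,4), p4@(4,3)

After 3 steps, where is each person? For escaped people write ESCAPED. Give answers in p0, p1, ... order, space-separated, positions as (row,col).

Step 1: p0:(1,1)->(2,1) | p1:(1,3)->(2,3) | p2:(4,1)->(3,1) | p3:(5,4)->(4,4) | p4:(4,3)->(3,3)
Step 2: p0:(2,1)->(3,1) | p1:(2,3)->(3,3) | p2:(3,1)->(3,0)->EXIT | p3:(4,4)->(3,4) | p4:(3,3)->(3,2)
Step 3: p0:(3,1)->(3,0)->EXIT | p1:(3,3)->(3,2) | p2:escaped | p3:(3,4)->(3,3) | p4:(3,2)->(3,1)

ESCAPED (3,2) ESCAPED (3,3) (3,1)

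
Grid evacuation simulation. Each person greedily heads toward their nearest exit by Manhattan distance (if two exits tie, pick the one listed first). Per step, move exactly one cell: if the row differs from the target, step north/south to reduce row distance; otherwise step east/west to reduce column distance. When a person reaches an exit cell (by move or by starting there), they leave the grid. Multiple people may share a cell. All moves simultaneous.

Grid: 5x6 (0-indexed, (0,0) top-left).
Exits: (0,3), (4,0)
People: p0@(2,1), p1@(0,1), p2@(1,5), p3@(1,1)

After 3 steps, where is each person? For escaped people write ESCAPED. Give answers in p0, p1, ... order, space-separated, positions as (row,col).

Step 1: p0:(2,1)->(3,1) | p1:(0,1)->(0,2) | p2:(1,5)->(0,5) | p3:(1,1)->(0,1)
Step 2: p0:(3,1)->(4,1) | p1:(0,2)->(0,3)->EXIT | p2:(0,5)->(0,4) | p3:(0,1)->(0,2)
Step 3: p0:(4,1)->(4,0)->EXIT | p1:escaped | p2:(0,4)->(0,3)->EXIT | p3:(0,2)->(0,3)->EXIT

ESCAPED ESCAPED ESCAPED ESCAPED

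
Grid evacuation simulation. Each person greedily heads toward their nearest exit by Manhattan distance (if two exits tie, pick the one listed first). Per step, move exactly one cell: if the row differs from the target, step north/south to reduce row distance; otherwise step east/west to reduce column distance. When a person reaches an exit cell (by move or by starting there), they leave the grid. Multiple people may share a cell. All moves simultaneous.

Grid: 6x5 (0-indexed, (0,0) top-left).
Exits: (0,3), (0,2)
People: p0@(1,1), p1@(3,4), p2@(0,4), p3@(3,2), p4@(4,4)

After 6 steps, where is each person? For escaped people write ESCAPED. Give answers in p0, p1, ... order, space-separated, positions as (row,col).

Step 1: p0:(1,1)->(0,1) | p1:(3,4)->(2,4) | p2:(0,4)->(0,3)->EXIT | p3:(3,2)->(2,2) | p4:(4,4)->(3,4)
Step 2: p0:(0,1)->(0,2)->EXIT | p1:(2,4)->(1,4) | p2:escaped | p3:(2,2)->(1,2) | p4:(3,4)->(2,4)
Step 3: p0:escaped | p1:(1,4)->(0,4) | p2:escaped | p3:(1,2)->(0,2)->EXIT | p4:(2,4)->(1,4)
Step 4: p0:escaped | p1:(0,4)->(0,3)->EXIT | p2:escaped | p3:escaped | p4:(1,4)->(0,4)
Step 5: p0:escaped | p1:escaped | p2:escaped | p3:escaped | p4:(0,4)->(0,3)->EXIT

ESCAPED ESCAPED ESCAPED ESCAPED ESCAPED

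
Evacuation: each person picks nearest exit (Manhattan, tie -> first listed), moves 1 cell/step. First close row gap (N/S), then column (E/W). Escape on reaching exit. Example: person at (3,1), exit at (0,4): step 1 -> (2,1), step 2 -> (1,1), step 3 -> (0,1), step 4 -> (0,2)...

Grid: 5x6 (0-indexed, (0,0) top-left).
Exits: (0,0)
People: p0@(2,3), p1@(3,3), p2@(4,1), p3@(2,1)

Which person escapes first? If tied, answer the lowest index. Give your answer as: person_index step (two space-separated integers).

Answer: 3 3

Derivation:
Step 1: p0:(2,3)->(1,3) | p1:(3,3)->(2,3) | p2:(4,1)->(3,1) | p3:(2,1)->(1,1)
Step 2: p0:(1,3)->(0,3) | p1:(2,3)->(1,3) | p2:(3,1)->(2,1) | p3:(1,1)->(0,1)
Step 3: p0:(0,3)->(0,2) | p1:(1,3)->(0,3) | p2:(2,1)->(1,1) | p3:(0,1)->(0,0)->EXIT
Step 4: p0:(0,2)->(0,1) | p1:(0,3)->(0,2) | p2:(1,1)->(0,1) | p3:escaped
Step 5: p0:(0,1)->(0,0)->EXIT | p1:(0,2)->(0,1) | p2:(0,1)->(0,0)->EXIT | p3:escaped
Step 6: p0:escaped | p1:(0,1)->(0,0)->EXIT | p2:escaped | p3:escaped
Exit steps: [5, 6, 5, 3]
First to escape: p3 at step 3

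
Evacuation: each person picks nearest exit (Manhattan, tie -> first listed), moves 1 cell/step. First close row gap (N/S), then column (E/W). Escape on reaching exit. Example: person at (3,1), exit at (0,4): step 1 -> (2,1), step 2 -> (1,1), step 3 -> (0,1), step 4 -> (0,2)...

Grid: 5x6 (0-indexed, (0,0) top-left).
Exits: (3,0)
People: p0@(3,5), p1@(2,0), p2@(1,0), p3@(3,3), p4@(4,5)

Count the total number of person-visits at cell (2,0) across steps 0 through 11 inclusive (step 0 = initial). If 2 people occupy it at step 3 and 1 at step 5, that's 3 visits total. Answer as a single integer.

Answer: 2

Derivation:
Step 0: p0@(3,5) p1@(2,0) p2@(1,0) p3@(3,3) p4@(4,5) -> at (2,0): 1 [p1], cum=1
Step 1: p0@(3,4) p1@ESC p2@(2,0) p3@(3,2) p4@(3,5) -> at (2,0): 1 [p2], cum=2
Step 2: p0@(3,3) p1@ESC p2@ESC p3@(3,1) p4@(3,4) -> at (2,0): 0 [-], cum=2
Step 3: p0@(3,2) p1@ESC p2@ESC p3@ESC p4@(3,3) -> at (2,0): 0 [-], cum=2
Step 4: p0@(3,1) p1@ESC p2@ESC p3@ESC p4@(3,2) -> at (2,0): 0 [-], cum=2
Step 5: p0@ESC p1@ESC p2@ESC p3@ESC p4@(3,1) -> at (2,0): 0 [-], cum=2
Step 6: p0@ESC p1@ESC p2@ESC p3@ESC p4@ESC -> at (2,0): 0 [-], cum=2
Total visits = 2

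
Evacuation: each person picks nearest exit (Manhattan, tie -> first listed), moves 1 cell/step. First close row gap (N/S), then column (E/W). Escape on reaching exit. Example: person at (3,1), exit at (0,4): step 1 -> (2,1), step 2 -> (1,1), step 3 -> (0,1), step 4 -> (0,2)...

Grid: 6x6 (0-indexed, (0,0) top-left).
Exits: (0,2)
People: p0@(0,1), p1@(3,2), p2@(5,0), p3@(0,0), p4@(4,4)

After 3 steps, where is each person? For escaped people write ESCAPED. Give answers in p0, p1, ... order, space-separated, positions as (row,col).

Step 1: p0:(0,1)->(0,2)->EXIT | p1:(3,2)->(2,2) | p2:(5,0)->(4,0) | p3:(0,0)->(0,1) | p4:(4,4)->(3,4)
Step 2: p0:escaped | p1:(2,2)->(1,2) | p2:(4,0)->(3,0) | p3:(0,1)->(0,2)->EXIT | p4:(3,4)->(2,4)
Step 3: p0:escaped | p1:(1,2)->(0,2)->EXIT | p2:(3,0)->(2,0) | p3:escaped | p4:(2,4)->(1,4)

ESCAPED ESCAPED (2,0) ESCAPED (1,4)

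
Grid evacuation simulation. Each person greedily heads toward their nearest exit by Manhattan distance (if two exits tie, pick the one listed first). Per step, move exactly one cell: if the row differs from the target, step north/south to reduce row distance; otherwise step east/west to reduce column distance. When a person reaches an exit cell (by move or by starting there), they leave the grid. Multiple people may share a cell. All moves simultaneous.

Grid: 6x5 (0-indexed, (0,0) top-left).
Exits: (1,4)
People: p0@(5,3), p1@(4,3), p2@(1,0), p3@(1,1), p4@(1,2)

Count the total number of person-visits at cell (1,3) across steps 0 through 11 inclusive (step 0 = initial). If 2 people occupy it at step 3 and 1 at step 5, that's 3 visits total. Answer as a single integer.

Answer: 5

Derivation:
Step 0: p0@(5,3) p1@(4,3) p2@(1,0) p3@(1,1) p4@(1,2) -> at (1,3): 0 [-], cum=0
Step 1: p0@(4,3) p1@(3,3) p2@(1,1) p3@(1,2) p4@(1,3) -> at (1,3): 1 [p4], cum=1
Step 2: p0@(3,3) p1@(2,3) p2@(1,2) p3@(1,3) p4@ESC -> at (1,3): 1 [p3], cum=2
Step 3: p0@(2,3) p1@(1,3) p2@(1,3) p3@ESC p4@ESC -> at (1,3): 2 [p1,p2], cum=4
Step 4: p0@(1,3) p1@ESC p2@ESC p3@ESC p4@ESC -> at (1,3): 1 [p0], cum=5
Step 5: p0@ESC p1@ESC p2@ESC p3@ESC p4@ESC -> at (1,3): 0 [-], cum=5
Total visits = 5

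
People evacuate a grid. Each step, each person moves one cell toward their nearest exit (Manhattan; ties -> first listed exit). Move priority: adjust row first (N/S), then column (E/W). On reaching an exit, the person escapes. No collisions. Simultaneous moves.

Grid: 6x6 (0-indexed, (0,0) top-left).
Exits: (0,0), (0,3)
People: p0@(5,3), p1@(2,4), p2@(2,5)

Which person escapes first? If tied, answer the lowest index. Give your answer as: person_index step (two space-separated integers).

Step 1: p0:(5,3)->(4,3) | p1:(2,4)->(1,4) | p2:(2,5)->(1,5)
Step 2: p0:(4,3)->(3,3) | p1:(1,4)->(0,4) | p2:(1,5)->(0,5)
Step 3: p0:(3,3)->(2,3) | p1:(0,4)->(0,3)->EXIT | p2:(0,5)->(0,4)
Step 4: p0:(2,3)->(1,3) | p1:escaped | p2:(0,4)->(0,3)->EXIT
Step 5: p0:(1,3)->(0,3)->EXIT | p1:escaped | p2:escaped
Exit steps: [5, 3, 4]
First to escape: p1 at step 3

Answer: 1 3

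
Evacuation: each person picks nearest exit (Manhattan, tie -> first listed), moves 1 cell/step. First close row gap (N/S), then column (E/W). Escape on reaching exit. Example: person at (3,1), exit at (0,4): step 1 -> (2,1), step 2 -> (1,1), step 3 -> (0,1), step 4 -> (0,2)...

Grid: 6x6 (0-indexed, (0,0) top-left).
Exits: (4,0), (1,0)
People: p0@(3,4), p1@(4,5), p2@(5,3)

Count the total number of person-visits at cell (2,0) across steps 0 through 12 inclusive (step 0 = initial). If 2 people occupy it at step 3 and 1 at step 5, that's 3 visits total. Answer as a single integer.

Step 0: p0@(3,4) p1@(4,5) p2@(5,3) -> at (2,0): 0 [-], cum=0
Step 1: p0@(4,4) p1@(4,4) p2@(4,3) -> at (2,0): 0 [-], cum=0
Step 2: p0@(4,3) p1@(4,3) p2@(4,2) -> at (2,0): 0 [-], cum=0
Step 3: p0@(4,2) p1@(4,2) p2@(4,1) -> at (2,0): 0 [-], cum=0
Step 4: p0@(4,1) p1@(4,1) p2@ESC -> at (2,0): 0 [-], cum=0
Step 5: p0@ESC p1@ESC p2@ESC -> at (2,0): 0 [-], cum=0
Total visits = 0

Answer: 0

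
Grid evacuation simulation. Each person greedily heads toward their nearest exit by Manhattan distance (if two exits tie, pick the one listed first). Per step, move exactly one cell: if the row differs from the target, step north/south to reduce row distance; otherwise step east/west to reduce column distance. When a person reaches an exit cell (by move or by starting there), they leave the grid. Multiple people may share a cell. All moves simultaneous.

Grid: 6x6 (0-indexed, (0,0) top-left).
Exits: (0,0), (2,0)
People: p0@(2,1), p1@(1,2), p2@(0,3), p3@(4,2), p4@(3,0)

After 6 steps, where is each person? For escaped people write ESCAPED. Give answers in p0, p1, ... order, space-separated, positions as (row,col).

Step 1: p0:(2,1)->(2,0)->EXIT | p1:(1,2)->(0,2) | p2:(0,3)->(0,2) | p3:(4,2)->(3,2) | p4:(3,0)->(2,0)->EXIT
Step 2: p0:escaped | p1:(0,2)->(0,1) | p2:(0,2)->(0,1) | p3:(3,2)->(2,2) | p4:escaped
Step 3: p0:escaped | p1:(0,1)->(0,0)->EXIT | p2:(0,1)->(0,0)->EXIT | p3:(2,2)->(2,1) | p4:escaped
Step 4: p0:escaped | p1:escaped | p2:escaped | p3:(2,1)->(2,0)->EXIT | p4:escaped

ESCAPED ESCAPED ESCAPED ESCAPED ESCAPED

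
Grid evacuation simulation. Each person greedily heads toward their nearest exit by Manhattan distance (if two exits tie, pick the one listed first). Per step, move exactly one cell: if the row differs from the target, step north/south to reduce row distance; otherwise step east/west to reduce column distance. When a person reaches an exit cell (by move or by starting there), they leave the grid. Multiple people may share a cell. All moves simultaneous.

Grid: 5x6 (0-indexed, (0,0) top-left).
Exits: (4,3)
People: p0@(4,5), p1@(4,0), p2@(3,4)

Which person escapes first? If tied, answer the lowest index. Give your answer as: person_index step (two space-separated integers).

Answer: 0 2

Derivation:
Step 1: p0:(4,5)->(4,4) | p1:(4,0)->(4,1) | p2:(3,4)->(4,4)
Step 2: p0:(4,4)->(4,3)->EXIT | p1:(4,1)->(4,2) | p2:(4,4)->(4,3)->EXIT
Step 3: p0:escaped | p1:(4,2)->(4,3)->EXIT | p2:escaped
Exit steps: [2, 3, 2]
First to escape: p0 at step 2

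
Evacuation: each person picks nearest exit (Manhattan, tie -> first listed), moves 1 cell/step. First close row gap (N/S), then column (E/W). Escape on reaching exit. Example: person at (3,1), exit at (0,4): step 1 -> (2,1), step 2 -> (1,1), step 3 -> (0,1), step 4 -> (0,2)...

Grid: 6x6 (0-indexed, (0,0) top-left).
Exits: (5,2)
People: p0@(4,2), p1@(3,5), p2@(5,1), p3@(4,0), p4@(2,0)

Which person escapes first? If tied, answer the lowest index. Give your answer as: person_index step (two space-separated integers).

Step 1: p0:(4,2)->(5,2)->EXIT | p1:(3,5)->(4,5) | p2:(5,1)->(5,2)->EXIT | p3:(4,0)->(5,0) | p4:(2,0)->(3,0)
Step 2: p0:escaped | p1:(4,5)->(5,5) | p2:escaped | p3:(5,0)->(5,1) | p4:(3,0)->(4,0)
Step 3: p0:escaped | p1:(5,5)->(5,4) | p2:escaped | p3:(5,1)->(5,2)->EXIT | p4:(4,0)->(5,0)
Step 4: p0:escaped | p1:(5,4)->(5,3) | p2:escaped | p3:escaped | p4:(5,0)->(5,1)
Step 5: p0:escaped | p1:(5,3)->(5,2)->EXIT | p2:escaped | p3:escaped | p4:(5,1)->(5,2)->EXIT
Exit steps: [1, 5, 1, 3, 5]
First to escape: p0 at step 1

Answer: 0 1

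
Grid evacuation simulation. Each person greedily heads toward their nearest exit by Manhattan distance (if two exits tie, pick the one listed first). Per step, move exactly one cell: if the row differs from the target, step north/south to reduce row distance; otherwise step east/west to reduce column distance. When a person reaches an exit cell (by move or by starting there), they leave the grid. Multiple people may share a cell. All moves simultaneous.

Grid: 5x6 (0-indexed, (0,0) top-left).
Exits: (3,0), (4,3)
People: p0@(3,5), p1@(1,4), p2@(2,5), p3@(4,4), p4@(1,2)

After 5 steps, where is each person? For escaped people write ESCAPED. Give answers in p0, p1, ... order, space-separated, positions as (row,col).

Step 1: p0:(3,5)->(4,5) | p1:(1,4)->(2,4) | p2:(2,5)->(3,5) | p3:(4,4)->(4,3)->EXIT | p4:(1,2)->(2,2)
Step 2: p0:(4,5)->(4,4) | p1:(2,4)->(3,4) | p2:(3,5)->(4,5) | p3:escaped | p4:(2,2)->(3,2)
Step 3: p0:(4,4)->(4,3)->EXIT | p1:(3,4)->(4,4) | p2:(4,5)->(4,4) | p3:escaped | p4:(3,2)->(3,1)
Step 4: p0:escaped | p1:(4,4)->(4,3)->EXIT | p2:(4,4)->(4,3)->EXIT | p3:escaped | p4:(3,1)->(3,0)->EXIT

ESCAPED ESCAPED ESCAPED ESCAPED ESCAPED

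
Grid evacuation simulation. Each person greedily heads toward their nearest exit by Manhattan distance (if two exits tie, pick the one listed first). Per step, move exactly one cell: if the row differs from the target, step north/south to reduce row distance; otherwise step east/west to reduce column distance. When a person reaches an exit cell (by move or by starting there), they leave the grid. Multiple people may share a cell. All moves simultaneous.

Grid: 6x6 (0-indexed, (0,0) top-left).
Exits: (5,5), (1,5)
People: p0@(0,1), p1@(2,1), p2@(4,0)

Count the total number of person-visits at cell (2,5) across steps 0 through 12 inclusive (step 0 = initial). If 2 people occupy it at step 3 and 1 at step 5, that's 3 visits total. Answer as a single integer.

Answer: 0

Derivation:
Step 0: p0@(0,1) p1@(2,1) p2@(4,0) -> at (2,5): 0 [-], cum=0
Step 1: p0@(1,1) p1@(1,1) p2@(5,0) -> at (2,5): 0 [-], cum=0
Step 2: p0@(1,2) p1@(1,2) p2@(5,1) -> at (2,5): 0 [-], cum=0
Step 3: p0@(1,3) p1@(1,3) p2@(5,2) -> at (2,5): 0 [-], cum=0
Step 4: p0@(1,4) p1@(1,4) p2@(5,3) -> at (2,5): 0 [-], cum=0
Step 5: p0@ESC p1@ESC p2@(5,4) -> at (2,5): 0 [-], cum=0
Step 6: p0@ESC p1@ESC p2@ESC -> at (2,5): 0 [-], cum=0
Total visits = 0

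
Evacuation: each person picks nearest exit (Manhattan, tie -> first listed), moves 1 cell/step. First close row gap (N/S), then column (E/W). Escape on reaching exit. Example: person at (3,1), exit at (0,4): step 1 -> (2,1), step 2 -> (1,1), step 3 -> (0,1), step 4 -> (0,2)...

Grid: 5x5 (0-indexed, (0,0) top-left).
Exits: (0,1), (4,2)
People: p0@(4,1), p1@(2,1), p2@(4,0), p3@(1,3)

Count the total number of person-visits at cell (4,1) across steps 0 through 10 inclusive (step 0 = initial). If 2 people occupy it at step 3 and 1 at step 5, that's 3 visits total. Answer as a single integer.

Answer: 2

Derivation:
Step 0: p0@(4,1) p1@(2,1) p2@(4,0) p3@(1,3) -> at (4,1): 1 [p0], cum=1
Step 1: p0@ESC p1@(1,1) p2@(4,1) p3@(0,3) -> at (4,1): 1 [p2], cum=2
Step 2: p0@ESC p1@ESC p2@ESC p3@(0,2) -> at (4,1): 0 [-], cum=2
Step 3: p0@ESC p1@ESC p2@ESC p3@ESC -> at (4,1): 0 [-], cum=2
Total visits = 2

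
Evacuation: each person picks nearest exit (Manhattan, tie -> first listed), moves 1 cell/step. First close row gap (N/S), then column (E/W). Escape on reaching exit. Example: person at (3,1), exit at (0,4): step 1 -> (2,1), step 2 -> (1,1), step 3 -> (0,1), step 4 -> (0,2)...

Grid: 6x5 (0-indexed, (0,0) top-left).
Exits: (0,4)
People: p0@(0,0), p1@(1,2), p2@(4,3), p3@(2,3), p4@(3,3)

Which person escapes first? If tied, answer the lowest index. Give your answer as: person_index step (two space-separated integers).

Answer: 1 3

Derivation:
Step 1: p0:(0,0)->(0,1) | p1:(1,2)->(0,2) | p2:(4,3)->(3,3) | p3:(2,3)->(1,3) | p4:(3,3)->(2,3)
Step 2: p0:(0,1)->(0,2) | p1:(0,2)->(0,3) | p2:(3,3)->(2,3) | p3:(1,3)->(0,3) | p4:(2,3)->(1,3)
Step 3: p0:(0,2)->(0,3) | p1:(0,3)->(0,4)->EXIT | p2:(2,3)->(1,3) | p3:(0,3)->(0,4)->EXIT | p4:(1,3)->(0,3)
Step 4: p0:(0,3)->(0,4)->EXIT | p1:escaped | p2:(1,3)->(0,3) | p3:escaped | p4:(0,3)->(0,4)->EXIT
Step 5: p0:escaped | p1:escaped | p2:(0,3)->(0,4)->EXIT | p3:escaped | p4:escaped
Exit steps: [4, 3, 5, 3, 4]
First to escape: p1 at step 3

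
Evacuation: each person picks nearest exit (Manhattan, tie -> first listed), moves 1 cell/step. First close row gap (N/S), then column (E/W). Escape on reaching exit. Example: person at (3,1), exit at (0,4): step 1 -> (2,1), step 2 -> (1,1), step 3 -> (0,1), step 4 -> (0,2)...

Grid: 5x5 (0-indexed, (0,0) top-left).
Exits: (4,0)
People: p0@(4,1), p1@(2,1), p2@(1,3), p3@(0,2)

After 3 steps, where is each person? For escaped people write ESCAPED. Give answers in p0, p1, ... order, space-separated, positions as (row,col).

Step 1: p0:(4,1)->(4,0)->EXIT | p1:(2,1)->(3,1) | p2:(1,3)->(2,3) | p3:(0,2)->(1,2)
Step 2: p0:escaped | p1:(3,1)->(4,1) | p2:(2,3)->(3,3) | p3:(1,2)->(2,2)
Step 3: p0:escaped | p1:(4,1)->(4,0)->EXIT | p2:(3,3)->(4,3) | p3:(2,2)->(3,2)

ESCAPED ESCAPED (4,3) (3,2)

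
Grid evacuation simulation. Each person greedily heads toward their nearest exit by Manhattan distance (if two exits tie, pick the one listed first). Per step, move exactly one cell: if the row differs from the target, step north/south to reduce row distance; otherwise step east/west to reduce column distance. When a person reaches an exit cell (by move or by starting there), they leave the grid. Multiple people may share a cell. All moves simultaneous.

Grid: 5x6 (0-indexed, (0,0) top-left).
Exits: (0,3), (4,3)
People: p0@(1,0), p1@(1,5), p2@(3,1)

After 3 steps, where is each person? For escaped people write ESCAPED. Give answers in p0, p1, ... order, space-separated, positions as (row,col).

Step 1: p0:(1,0)->(0,0) | p1:(1,5)->(0,5) | p2:(3,1)->(4,1)
Step 2: p0:(0,0)->(0,1) | p1:(0,5)->(0,4) | p2:(4,1)->(4,2)
Step 3: p0:(0,1)->(0,2) | p1:(0,4)->(0,3)->EXIT | p2:(4,2)->(4,3)->EXIT

(0,2) ESCAPED ESCAPED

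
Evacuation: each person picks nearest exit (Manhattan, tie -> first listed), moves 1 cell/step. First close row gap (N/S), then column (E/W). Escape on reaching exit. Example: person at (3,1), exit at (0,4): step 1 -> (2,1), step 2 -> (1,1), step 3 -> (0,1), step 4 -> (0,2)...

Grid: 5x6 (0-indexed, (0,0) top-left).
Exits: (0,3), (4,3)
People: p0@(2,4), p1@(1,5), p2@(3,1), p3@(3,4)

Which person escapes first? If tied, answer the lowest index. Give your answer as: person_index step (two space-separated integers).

Step 1: p0:(2,4)->(1,4) | p1:(1,5)->(0,5) | p2:(3,1)->(4,1) | p3:(3,4)->(4,4)
Step 2: p0:(1,4)->(0,4) | p1:(0,5)->(0,4) | p2:(4,1)->(4,2) | p3:(4,4)->(4,3)->EXIT
Step 3: p0:(0,4)->(0,3)->EXIT | p1:(0,4)->(0,3)->EXIT | p2:(4,2)->(4,3)->EXIT | p3:escaped
Exit steps: [3, 3, 3, 2]
First to escape: p3 at step 2

Answer: 3 2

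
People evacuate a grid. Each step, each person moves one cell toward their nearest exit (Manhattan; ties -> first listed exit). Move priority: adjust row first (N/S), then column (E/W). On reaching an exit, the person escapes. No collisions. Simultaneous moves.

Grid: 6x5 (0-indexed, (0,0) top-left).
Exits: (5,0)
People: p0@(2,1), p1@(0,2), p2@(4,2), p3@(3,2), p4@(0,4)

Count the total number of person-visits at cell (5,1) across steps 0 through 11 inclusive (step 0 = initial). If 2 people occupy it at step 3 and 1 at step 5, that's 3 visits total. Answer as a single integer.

Step 0: p0@(2,1) p1@(0,2) p2@(4,2) p3@(3,2) p4@(0,4) -> at (5,1): 0 [-], cum=0
Step 1: p0@(3,1) p1@(1,2) p2@(5,2) p3@(4,2) p4@(1,4) -> at (5,1): 0 [-], cum=0
Step 2: p0@(4,1) p1@(2,2) p2@(5,1) p3@(5,2) p4@(2,4) -> at (5,1): 1 [p2], cum=1
Step 3: p0@(5,1) p1@(3,2) p2@ESC p3@(5,1) p4@(3,4) -> at (5,1): 2 [p0,p3], cum=3
Step 4: p0@ESC p1@(4,2) p2@ESC p3@ESC p4@(4,4) -> at (5,1): 0 [-], cum=3
Step 5: p0@ESC p1@(5,2) p2@ESC p3@ESC p4@(5,4) -> at (5,1): 0 [-], cum=3
Step 6: p0@ESC p1@(5,1) p2@ESC p3@ESC p4@(5,3) -> at (5,1): 1 [p1], cum=4
Step 7: p0@ESC p1@ESC p2@ESC p3@ESC p4@(5,2) -> at (5,1): 0 [-], cum=4
Step 8: p0@ESC p1@ESC p2@ESC p3@ESC p4@(5,1) -> at (5,1): 1 [p4], cum=5
Step 9: p0@ESC p1@ESC p2@ESC p3@ESC p4@ESC -> at (5,1): 0 [-], cum=5
Total visits = 5

Answer: 5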